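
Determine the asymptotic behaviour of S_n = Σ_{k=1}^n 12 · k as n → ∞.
S_n ~ 6 · n^2

By integral comparison (Euler-Maclaurin), Σ_{k=1}^n 12 · k = 12 · ∫_0^n x^1 dx + O(n) = 12 · n^2/2 = 6 · n^2 + O(n). (Equivalently, Faulhaber's formula gives the same leading term.)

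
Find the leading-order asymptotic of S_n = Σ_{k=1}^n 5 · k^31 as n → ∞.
S_n ~ 5 · n^32 / 32

By integral comparison (Euler-Maclaurin), Σ_{k=1}^n 5 · k^31 = 5 · ∫_0^n x^31 dx + O(n^31) = 5 · n^32/32 + O(n^31). (Equivalently, Faulhaber's formula gives the same leading term.)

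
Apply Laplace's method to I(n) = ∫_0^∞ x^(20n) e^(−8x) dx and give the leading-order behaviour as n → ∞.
I(n) ~ (sqrt(2π·20n) / 8) · (20n/(8e))^(20n)

Write the integrand as exp(20n ln x − 8x) and set f(x) = 20n ln x − 8x. Then f'(x) = 20n/x − 8 = 0 at x* = 20n/8, and f''(x*) = −20n/x*^2 = −8^2/(20n). Laplace's method (interior maximum) gives
  I(n) ~ e^(f(x*)) · sqrt(2π / |f''(x*)|)
        = exp(20n ln(20n/8) − 20n) · sqrt(2π · 20n / 8^2)
        = (20n/8)^(20n) e^(−20n) · sqrt(2π·20n) / 8
        = (sqrt(2π·20n) / 8) · (20n/(8e))^(20n).
This matches Γ(20n+1)/8^(20n+1) with Stirling applied to Γ.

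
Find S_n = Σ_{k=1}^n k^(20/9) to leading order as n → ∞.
S_n ~ (9/29) · n^(29/9)

Integral comparison: Σ_{k=1}^n k^(20/9) = ∫_0^n x^(20/9) dx + O(n^(20/9)). The integral is n^(1 + 20/9) / (1 + 20/9) = n^((20+9)/9) / ((20+9)/9) = (9/29) · n^(29/9).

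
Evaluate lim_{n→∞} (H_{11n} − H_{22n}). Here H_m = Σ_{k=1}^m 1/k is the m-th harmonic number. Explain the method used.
lim = ln(11/22) = −ln 2

Euler-Maclaurin gives H_m = ln m + γ + 1/(2m) + O(1/m^2). The γ and O(1/m) terms cancel in the difference:
  H_{11n} − H_{22n} = ln(11n) − ln(22n) + O(1/n) = ln(11/22) + O(1/n).
Hence the limit is ln(11/22) = −ln 2.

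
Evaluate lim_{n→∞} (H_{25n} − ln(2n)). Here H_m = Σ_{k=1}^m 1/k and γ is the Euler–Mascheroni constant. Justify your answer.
lim = ln(25/2) + γ

By Euler-Maclaurin, H_m = ln m + γ + O(1/m). So
  H_{25n} − ln(2n) = ln(25n) + γ − ln(2n) + O(1/n)
                       = ln(25/2) + γ + O(1/n).
Hence the limit is ln(25/2) + γ.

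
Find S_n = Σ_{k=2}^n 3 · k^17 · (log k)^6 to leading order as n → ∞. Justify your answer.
S_n ~ n^18 · (log n)^6 / 6

By integral comparison, S_n = ∫_1^n 3 · x^17 · (log x)^6 dx + O(n^17 · (log n)^6). For the integral, the leading term of ∫_1^n x^17 (log x)^6 dx is n^18/18 · (log n)^6 (by repeated integration by parts; each step lowers the log-exponent and produces a relatively O(1/log n) correction). Hence S_n ~ n^18 · (log n)^6 / 6.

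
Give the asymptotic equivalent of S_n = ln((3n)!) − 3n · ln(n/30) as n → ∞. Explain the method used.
S_n ~ 3n · (ln 90 − 1) + O(ln n)

Stirling: ln((3n)!) = 3n ln(3n) − 3n + O(ln n).
  S_n = 3n ln(3n) − 3n − 3n ln(n/30) + O(ln n)
      = 3n ln(3n) − 3n ln n + 3n ln 30 − 3n + O(ln n)
      = 3n ln 3 + 3n ln 30 − 3n + O(ln n)
      = 3n (ln 90 − 1) + O(ln n).
Numerically ln(90) − 1 ≈ 3.4998.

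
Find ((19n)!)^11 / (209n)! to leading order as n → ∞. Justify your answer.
((19n)!)^11/(209n)! ~ ((2π·19n)^(10/2) / sqrt(11)) · 11^(−11·19n)  →  0

Write N = 19n. Stirling: N! ~ sqrt(2π N)(N/e)^N and (11N)! ~ sqrt(2π·11N)·(11N/e)^(11N).
  (N!)^11/(11N)! ~ (2π N)^(11/2) (N/e)^(11N) / [sqrt(2π·11N) (11N/e)^(11N)]
     = (2π N)^(11/2) / sqrt(2π·11N) · (N/(11N))^(11N)
     = (2π N)^((11−1)/2) / sqrt(11) · 11^(−11N).
Since 11^11 > 1, the factor 11^(−11N) decays exponentially, so the ratio → 0. Substituting N = 19n gives the stated form.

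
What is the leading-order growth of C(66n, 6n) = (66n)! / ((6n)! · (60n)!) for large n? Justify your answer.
C(66n, 6n) ~ (285311670611/10000000000)^(6n) · sqrt(11/(20π·6n))

Write N = 6n. Apply Stirling to each factorial:
  (11N)! ~ sqrt(2π·11N) · (11N/e)^(11N),
  N! ~ sqrt(2π N) · (N/e)^N,
  (10N)! ~ sqrt(2π·10N) · (10N/e)^(10N).
The exponential factors combine to (11N)^(11N) / (N^N · (10N)^(10N)) = 11^(11N)/10^(10N) = (11^11/10^10)^N = (285311670611/10000000000)^N.
The square-root prefactors combine to sqrt(2π·11N) / (sqrt(2π N)·sqrt(2π·10N)) = sqrt(11 / (2π·10·N)) = sqrt(11/(20π·6n)).
Substituting N = 6n: C(66n, 6n) ~ (285311670611/10000000000)^(6n) · sqrt(11/(20π·6n)).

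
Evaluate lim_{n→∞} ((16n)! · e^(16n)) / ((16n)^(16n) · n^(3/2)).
lim = 0

Stirling: (16n)! ~ sqrt(2π·16n) · (16n/e)^(16n). Hence
  (16n)! · e^(16n) / (16n)^(16n) ~ sqrt(2π·16n).
Dividing by n^(3/2): sqrt(2π·16n) / n^(3/2) = sqrt(2π·16) · n^((1−3)/2), so the expression behaves like sqrt(2π·16) · n^((1−3)/2) → 0.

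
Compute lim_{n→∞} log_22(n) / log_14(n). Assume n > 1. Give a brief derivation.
lim = ln(14) / ln(22) = log_22(14)

Change of base: log_22(n) = ln n / ln 22 and log_14(n) = ln n / ln 14. The ratio is (ln n / ln 22) · (ln 14 / ln n) = ln 14 / ln 22, a constant independent of n. So the limit is ln 14 / ln 22 = log_22(14).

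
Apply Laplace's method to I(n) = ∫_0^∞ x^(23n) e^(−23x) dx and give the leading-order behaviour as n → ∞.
I(n) ~ (sqrt(2π·23n) / 23) · (23n/(23e))^(23n)

Write the integrand as exp(23n ln x − 23x) and set f(x) = 23n ln x − 23x. Then f'(x) = 23n/x − 23 = 0 at x* = 23n/23, and f''(x*) = −23n/x*^2 = −23^2/(23n). Laplace's method (interior maximum) gives
  I(n) ~ e^(f(x*)) · sqrt(2π / |f''(x*)|)
        = exp(23n ln(23n/23) − 23n) · sqrt(2π · 23n / 23^2)
        = (23n/23)^(23n) e^(−23n) · sqrt(2π·23n) / 23
        = (sqrt(2π·23n) / 23) · (23n/(23e))^(23n).
This matches Γ(23n+1)/23^(23n+1) with Stirling applied to Γ.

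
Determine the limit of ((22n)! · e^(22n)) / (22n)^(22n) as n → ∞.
lim = ∞

Stirling: (22n)! ~ sqrt(2π·22n) · (22n/e)^(22n). Hence
  (22n)! · e^(22n) / (22n)^(22n) ~ sqrt(2π·22n) = sqrt(2π·22) · sqrt(n) → ∞.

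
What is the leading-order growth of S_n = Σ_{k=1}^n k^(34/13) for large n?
S_n ~ (13/47) · n^(47/13)

Integral comparison: Σ_{k=1}^n k^(34/13) = ∫_0^n x^(34/13) dx + O(n^(34/13)). The integral is n^(1 + 34/13) / (1 + 34/13) = n^((34+13)/13) / ((34+13)/13) = (13/47) · n^(47/13).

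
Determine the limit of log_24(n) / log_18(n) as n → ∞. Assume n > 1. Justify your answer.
lim = ln(18) / ln(24) = log_24(18)

Change of base: log_24(n) = ln n / ln 24 and log_18(n) = ln n / ln 18. The ratio is (ln n / ln 24) · (ln 18 / ln n) = ln 18 / ln 24, a constant independent of n. So the limit is ln 18 / ln 24 = log_24(18).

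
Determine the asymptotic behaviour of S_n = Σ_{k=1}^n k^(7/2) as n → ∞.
S_n ~ (2/9) · n^(9/2)

Integral comparison: Σ_{k=1}^n k^(7/2) = ∫_0^n x^(7/2) dx + O(n^(7/2)). The integral is n^(1 + 7/2) / (1 + 7/2) = n^((7+2)/2) / ((7+2)/2) = (2/9) · n^(9/2).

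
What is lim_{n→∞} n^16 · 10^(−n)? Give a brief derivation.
lim = 0

Exponentials with base > 1 dominate every fixed polynomial: for any fixed c, n^c / 10^n → 0 as n → ∞ (e.g. by the ratio test, or by writing 10^n = e^(n ln 10) and noting e^(n ln 10) / n^c → ∞). Hence n^16 · 10^(−n) = n^16 / 10^n → 0.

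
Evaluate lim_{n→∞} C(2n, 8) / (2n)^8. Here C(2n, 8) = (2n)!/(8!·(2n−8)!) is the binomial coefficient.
lim = 1/8! = 1/40320

With N = 2n → ∞: C(N, 8) / N^8 = [N(N−1)…(N−7)] / (8! · N^8) = (1/8!) · 1 · (1 − 1/(2n)) · … · (1 − 7/(2n)). Each factor → 1 as N → ∞, so the limit is 1/8! = 1/40320.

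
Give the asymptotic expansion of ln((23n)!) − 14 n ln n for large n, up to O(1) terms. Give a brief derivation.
ln((23n)!) − 14 n ln n = 9 n ln n + 23(ln 23 − 1) n + (1/2) ln(2π·23n) + O(1/n)

Stirling: ln((23n)!) = 23n ln(23n) − 23n + (1/2) ln(2π·23n) + O(1/n).
Expand 23n ln(23n) = 23n (ln n + ln 23) = 23n ln n + 23n ln 23.
Subtract 14n ln n: leading term is (23 − 14) n ln n = 9 n ln n. The next term is 23n ln 23 − 23n = 23(ln 23 − 1) n. Then the (1/2) ln(2π·23n) correction.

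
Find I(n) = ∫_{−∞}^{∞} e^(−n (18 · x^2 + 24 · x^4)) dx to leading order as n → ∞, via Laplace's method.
I(n) ~ sqrt(π/(18n))

φ(x) = 18 · x^2 + 24 · x^4 has its unique global minimum at x* = 0 (since φ'(x) = 36x + 96x^3 = 0 only at x = 0 for real x with both coefficients positive, and φ → ∞ as |x| → ∞). At x* = 0, φ(0) = 0 and φ''(0) = 36. Laplace's method then gives
  I(n) ~ sqrt(2π / (n · φ''(0))) · e^(−n φ(0)) = sqrt(2π / (36n)) = sqrt(π/(18n)).
The 24 · x^4 term contributes only at subleading order (an O(1/n) relative correction).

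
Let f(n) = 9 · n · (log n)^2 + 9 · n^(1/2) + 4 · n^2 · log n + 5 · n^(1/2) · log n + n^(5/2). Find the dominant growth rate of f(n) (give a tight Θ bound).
f(n) ∈ Θ(n^(5/2))

Compare the terms by growth order. For large n, n^a · (log n)^b dominates n^a' · (log n)^b' iff a > a', or (a = a' and b > b'). Ranking the 5 terms shows the dominant one is n^(5/2). Hence f(n) ∈ Θ(n^(5/2)).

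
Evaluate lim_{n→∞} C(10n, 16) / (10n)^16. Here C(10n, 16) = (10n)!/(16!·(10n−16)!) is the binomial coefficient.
lim = 1/16! = 1/20922789888000

With N = 10n → ∞: C(N, 16) / N^16 = [N(N−1)…(N−15)] / (16! · N^16) = (1/16!) · 1 · (1 − 1/(10n)) · … · (1 − 15/(10n)). Each factor → 1 as N → ∞, so the limit is 1/16! = 1/20922789888000.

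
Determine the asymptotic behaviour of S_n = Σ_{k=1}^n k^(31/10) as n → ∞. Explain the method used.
S_n ~ (10/41) · n^(41/10)

Integral comparison: Σ_{k=1}^n k^(31/10) = ∫_0^n x^(31/10) dx + O(n^(31/10)). The integral is n^(1 + 31/10) / (1 + 31/10) = n^((31+10)/10) / ((31+10)/10) = (10/41) · n^(41/10).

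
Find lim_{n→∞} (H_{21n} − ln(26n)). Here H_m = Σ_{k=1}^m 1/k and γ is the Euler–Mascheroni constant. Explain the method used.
lim = ln(21/26) + γ

By Euler-Maclaurin, H_m = ln m + γ + O(1/m). So
  H_{21n} − ln(26n) = ln(21n) + γ − ln(26n) + O(1/n)
                       = ln(21/26) + γ + O(1/n).
Hence the limit is ln(21/26) + γ.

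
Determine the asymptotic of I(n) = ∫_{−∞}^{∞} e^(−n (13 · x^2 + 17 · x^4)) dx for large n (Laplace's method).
I(n) ~ sqrt(π/(13n))

φ(x) = 13 · x^2 + 17 · x^4 has its unique global minimum at x* = 0 (since φ'(x) = 26x + 68x^3 = 0 only at x = 0 for real x with both coefficients positive, and φ → ∞ as |x| → ∞). At x* = 0, φ(0) = 0 and φ''(0) = 26. Laplace's method then gives
  I(n) ~ sqrt(2π / (n · φ''(0))) · e^(−n φ(0)) = sqrt(2π / (26n)) = sqrt(π/(13n)).
The 17 · x^4 term contributes only at subleading order (an O(1/n) relative correction).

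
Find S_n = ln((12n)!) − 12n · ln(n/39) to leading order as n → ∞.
S_n ~ 12n · (ln 468 − 1) + O(ln n)

Stirling: ln((12n)!) = 12n ln(12n) − 12n + O(ln n).
  S_n = 12n ln(12n) − 12n − 12n ln(n/39) + O(ln n)
      = 12n ln(12n) − 12n ln n + 12n ln 39 − 12n + O(ln n)
      = 12n ln 12 + 12n ln 39 − 12n + O(ln n)
      = 12n (ln 468 − 1) + O(ln n).
Numerically ln(468) − 1 ≈ 5.1485.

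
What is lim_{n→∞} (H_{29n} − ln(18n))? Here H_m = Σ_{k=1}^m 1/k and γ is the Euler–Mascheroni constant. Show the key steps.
lim = ln(29/18) + γ

By Euler-Maclaurin, H_m = ln m + γ + O(1/m). So
  H_{29n} − ln(18n) = ln(29n) + γ − ln(18n) + O(1/n)
                       = ln(29/18) + γ + O(1/n).
Hence the limit is ln(29/18) + γ.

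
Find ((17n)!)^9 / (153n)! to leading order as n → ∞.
((17n)!)^9/(153n)! ~ ((2π·17n)^(8/2) / 3) · 9^(−9·17n)  →  0

Write N = 17n. Stirling: N! ~ sqrt(2π N)(N/e)^N and (9N)! ~ sqrt(2π·9N)·(9N/e)^(9N).
  (N!)^9/(9N)! ~ (2π N)^(9/2) (N/e)^(9N) / [sqrt(2π·9N) (9N/e)^(9N)]
     = (2π N)^(9/2) / sqrt(2π·9N) · (N/(9N))^(9N)
     = (2π N)^((9−1)/2) / 3 · 9^(−9N).
Since 9^9 > 1, the factor 9^(−9N) decays exponentially, so the ratio → 0. Substituting N = 17n gives the stated form.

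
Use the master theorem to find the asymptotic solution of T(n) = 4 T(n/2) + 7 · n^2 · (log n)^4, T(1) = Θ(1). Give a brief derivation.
T(n) = Θ(n^2 · (log n)^5)

Here log_2 4 = 2 and f(n) = 7 · n^2 · (log n)^4 = Θ(n^(log_2 4) · (log n)^4). This is the extended Case 2 of the master theorem (f matches the critical exponent up to log factors), giving T(n) = Θ(n^(log_2 4) · (log n)^(4+1)) = Θ(n^2 · (log n)^5).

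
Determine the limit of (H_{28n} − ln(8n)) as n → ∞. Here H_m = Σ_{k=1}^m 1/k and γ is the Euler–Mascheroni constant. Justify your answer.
lim = ln(7/2) + γ

By Euler-Maclaurin, H_m = ln m + γ + O(1/m). So
  H_{28n} − ln(8n) = ln(28n) + γ − ln(8n) + O(1/n)
                       = ln(28/8) + γ + O(1/n).
Hence the limit is ln(28/8) + γ (= ln(7/2)).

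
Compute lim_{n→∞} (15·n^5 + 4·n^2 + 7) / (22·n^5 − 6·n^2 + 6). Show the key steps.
lim = 15/22

For large n the leading n^5 terms dominate both numerator and denominator. Dividing top and bottom by n^5, every other term tends to 0, leaving 15/22.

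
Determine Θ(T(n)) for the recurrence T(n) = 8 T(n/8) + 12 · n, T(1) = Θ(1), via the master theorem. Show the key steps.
T(n) = Θ(n log n)

log_8 8 = 1, and f(n) = 12 · n = Θ(n^(log_8 8)). This is Case 2 of the master theorem: T(n) = Θ(f(n) · log n) = Θ(n log n).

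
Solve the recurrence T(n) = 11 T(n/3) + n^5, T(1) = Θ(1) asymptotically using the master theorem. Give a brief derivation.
T(n) = Θ(n^5)

log_3 11 ≈ 2.183. f(n) = n^5 dominates n^(log_3 11) since 5 > 2.183, and the regularity condition a·f(n/b) = 11·(n/3)^5 = (11/243)·n^5 ≤ c·f(n) holds with c = 11/243 ≈ 0.0453 < 1. So this is Case 3: T(n) = Θ(f(n)) = Θ(n^5).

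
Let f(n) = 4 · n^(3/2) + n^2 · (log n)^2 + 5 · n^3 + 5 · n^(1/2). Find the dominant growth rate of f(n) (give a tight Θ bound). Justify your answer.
f(n) ∈ Θ(n^3)

Compare the terms by growth order. For large n, n^a · (log n)^b dominates n^a' · (log n)^b' iff a > a', or (a = a' and b > b'). Ranking the 4 terms shows the dominant one is 5 · n^3. Hence f(n) ∈ Θ(n^3).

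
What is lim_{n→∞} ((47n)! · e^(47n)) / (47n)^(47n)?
lim = ∞

Stirling: (47n)! ~ sqrt(2π·47n) · (47n/e)^(47n). Hence
  (47n)! · e^(47n) / (47n)^(47n) ~ sqrt(2π·47n) = sqrt(2π·47) · sqrt(n) → ∞.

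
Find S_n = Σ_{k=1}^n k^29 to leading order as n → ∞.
S_n ~ n^30 / 30

By integral comparison (Euler-Maclaurin), Σ_{k=1}^n k^29 = ∫_0^n x^29 dx + O(n^29) = n^30/30 + O(n^29). (Equivalently, Faulhaber's formula gives the same leading term.)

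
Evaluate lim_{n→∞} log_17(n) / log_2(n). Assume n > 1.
lim = ln(2) / ln(17) = log_17(2)

Change of base: log_17(n) = ln n / ln 17 and log_2(n) = ln n / ln 2. The ratio is (ln n / ln 17) · (ln 2 / ln n) = ln 2 / ln 17, a constant independent of n. So the limit is ln 2 / ln 17 = log_17(2).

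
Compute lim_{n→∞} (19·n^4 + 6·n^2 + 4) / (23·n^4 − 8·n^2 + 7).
lim = 19/23

For large n the leading n^4 terms dominate both numerator and denominator. Dividing top and bottom by n^4, every other term tends to 0, leaving 19/23.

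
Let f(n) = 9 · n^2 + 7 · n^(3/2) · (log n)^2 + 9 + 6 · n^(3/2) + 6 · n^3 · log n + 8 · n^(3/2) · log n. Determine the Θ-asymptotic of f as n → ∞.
f(n) ∈ Θ(n^3 · log n)

Compare the terms by growth order. For large n, n^a · (log n)^b dominates n^a' · (log n)^b' iff a > a', or (a = a' and b > b'). Ranking the 6 terms shows the dominant one is 6 · n^3 · log n. Hence f(n) ∈ Θ(n^3 · log n).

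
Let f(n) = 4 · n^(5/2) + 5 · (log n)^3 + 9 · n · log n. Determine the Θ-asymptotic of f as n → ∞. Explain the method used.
f(n) ∈ Θ(n^(5/2))

Compare the terms by growth order. For large n, n^a · (log n)^b dominates n^a' · (log n)^b' iff a > a', or (a = a' and b > b'). Ranking the 3 terms shows the dominant one is 4 · n^(5/2). Hence f(n) ∈ Θ(n^(5/2)).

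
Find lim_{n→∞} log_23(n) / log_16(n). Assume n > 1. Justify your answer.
lim = ln(16) / ln(23) = log_23(16)

Change of base: log_23(n) = ln n / ln 23 and log_16(n) = ln n / ln 16. The ratio is (ln n / ln 23) · (ln 16 / ln n) = ln 16 / ln 23, a constant independent of n. So the limit is ln 16 / ln 23 = log_23(16).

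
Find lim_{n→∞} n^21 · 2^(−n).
lim = 0

Exponentials with base > 1 dominate every fixed polynomial: for any fixed c, n^c / 2^n → 0 as n → ∞ (e.g. by the ratio test, or by writing 2^n = e^(n ln 2) and noting e^(n ln 2) / n^c → ∞). Hence n^21 · 2^(−n) = n^21 / 2^n → 0.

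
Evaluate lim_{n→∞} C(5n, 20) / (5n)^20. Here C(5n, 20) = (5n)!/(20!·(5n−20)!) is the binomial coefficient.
lim = 1/20! = 1/2432902008176640000

With N = 5n → ∞: C(N, 20) / N^20 = [N(N−1)…(N−19)] / (20! · N^20) = (1/20!) · 1 · (1 − 1/(5n)) · … · (1 − 19/(5n)). Each factor → 1 as N → ∞, so the limit is 1/20! = 1/2432902008176640000.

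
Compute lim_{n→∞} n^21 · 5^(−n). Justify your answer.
lim = 0

Exponentials with base > 1 dominate every fixed polynomial: for any fixed c, n^c / 5^n → 0 as n → ∞ (e.g. by the ratio test, or by writing 5^n = e^(n ln 5) and noting e^(n ln 5) / n^c → ∞). Hence n^21 · 5^(−n) = n^21 / 5^n → 0.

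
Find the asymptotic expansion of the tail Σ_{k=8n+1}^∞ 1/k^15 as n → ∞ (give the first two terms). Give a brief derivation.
Σ_{k>8n} 1/k^15 = 1/(14 · (8n)^14) − 1/(2 · (8n)^15) + O(1/(8n)^16)

Compare to the integral: ∫_{8n}^∞ x^(−15) dx = [−x^(−14)/14]_{8n}^∞ = 1/((15−1)·(8n)^14). The Euler-Maclaurin correction adds −f(8n)/2 = −1/(2·(8n)^15). Euler-Maclaurin then gives
  Σ_{k>8n} 1/k^15 = ∫_{8n}^∞ dx/x^15 − 1/(2·(8n)^15) + O(1/(8n)^16).
(Equivalently this is ζ(15) − Σ_{k≤8n} 1/k^15.)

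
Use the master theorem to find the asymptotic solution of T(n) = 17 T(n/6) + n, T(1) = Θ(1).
T(n) = Θ(n^(log_6 17))

Master theorem: compare f(n) = n to n^(log_6 17) where log_6 17 ≈ 1.581. Since 1 < log_6 17, we have f(n) = O(n^(log_6 17 − ε)) for some ε > 0 — Case 1. Hence T(n) = Θ(n^(log_6 17)).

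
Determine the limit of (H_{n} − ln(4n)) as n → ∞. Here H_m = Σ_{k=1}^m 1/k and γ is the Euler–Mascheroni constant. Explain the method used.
lim = −ln 4 + γ

By Euler-Maclaurin, H_m = ln m + γ + O(1/m). So
  H_{n} − ln(4n) = ln(n) + γ − ln(4n) + O(1/n)
                       = ln(1/4) + γ + O(1/n).
Hence the limit is ln(1/4) + γ.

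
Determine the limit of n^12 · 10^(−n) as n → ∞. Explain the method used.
lim = 0

Exponentials with base > 1 dominate every fixed polynomial: for any fixed c, n^c / 10^n → 0 as n → ∞ (e.g. by the ratio test, or by writing 10^n = e^(n ln 10) and noting e^(n ln 10) / n^c → ∞). Hence n^12 · 10^(−n) = n^12 / 10^n → 0.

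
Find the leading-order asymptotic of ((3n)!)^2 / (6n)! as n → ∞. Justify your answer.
((3n)!)^2/(6n)! ~ ((2π·3n)^(1/2) / sqrt(2)) · 2^(−2·3n)  →  0

Write N = 3n. Stirling: N! ~ sqrt(2π N)(N/e)^N and (2N)! ~ sqrt(2π·2N)·(2N/e)^(2N).
  (N!)^2/(2N)! ~ (2π N)^(2/2) (N/e)^(2N) / [sqrt(2π·2N) (2N/e)^(2N)]
     = (2π N)^(2/2) / sqrt(2π·2N) · (N/(2N))^(2N)
     = (2π N)^((2−1)/2) / sqrt(2) · 2^(−2N).
Since 2^2 > 1, the factor 2^(−2N) decays exponentially, so the ratio → 0. Substituting N = 3n gives the stated form.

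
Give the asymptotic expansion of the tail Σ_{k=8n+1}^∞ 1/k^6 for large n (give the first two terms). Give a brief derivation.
Σ_{k>8n} 1/k^6 = 1/(5 · (8n)^5) − 1/(2 · (8n)^6) + O(1/(8n)^7)

Compare to the integral: ∫_{8n}^∞ x^(−6) dx = [−x^(−5)/5]_{8n}^∞ = 1/((6−1)·(8n)^5). The Euler-Maclaurin correction adds −f(8n)/2 = −1/(2·(8n)^6). Euler-Maclaurin then gives
  Σ_{k>8n} 1/k^6 = ∫_{8n}^∞ dx/x^6 − 1/(2·(8n)^6) + O(1/(8n)^7).
(Equivalently this is ζ(6) − Σ_{k≤8n} 1/k^6.)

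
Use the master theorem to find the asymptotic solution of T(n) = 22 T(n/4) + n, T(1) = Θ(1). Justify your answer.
T(n) = Θ(n^(log_4 22))

Master theorem: compare f(n) = n to n^(log_4 22) where log_4 22 ≈ 2.230. Since 1 < log_4 22, we have f(n) = O(n^(log_4 22 − ε)) for some ε > 0 — Case 1. Hence T(n) = Θ(n^(log_4 22)).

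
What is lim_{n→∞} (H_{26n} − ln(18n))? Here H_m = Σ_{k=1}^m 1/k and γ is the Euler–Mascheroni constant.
lim = ln(13/9) + γ

By Euler-Maclaurin, H_m = ln m + γ + O(1/m). So
  H_{26n} − ln(18n) = ln(26n) + γ − ln(18n) + O(1/n)
                       = ln(26/18) + γ + O(1/n).
Hence the limit is ln(26/18) + γ (= ln(13/9)).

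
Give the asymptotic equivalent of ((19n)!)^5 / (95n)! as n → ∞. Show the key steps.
((19n)!)^5/(95n)! ~ ((2π·19n)^(4/2) / sqrt(5)) · 5^(−5·19n)  →  0

Write N = 19n. Stirling: N! ~ sqrt(2π N)(N/e)^N and (5N)! ~ sqrt(2π·5N)·(5N/e)^(5N).
  (N!)^5/(5N)! ~ (2π N)^(5/2) (N/e)^(5N) / [sqrt(2π·5N) (5N/e)^(5N)]
     = (2π N)^(5/2) / sqrt(2π·5N) · (N/(5N))^(5N)
     = (2π N)^((5−1)/2) / sqrt(5) · 5^(−5N).
Since 5^5 > 1, the factor 5^(−5N) decays exponentially, so the ratio → 0. Substituting N = 19n gives the stated form.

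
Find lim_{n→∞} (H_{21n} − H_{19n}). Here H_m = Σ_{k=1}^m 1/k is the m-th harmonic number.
lim = ln(21/19)

Euler-Maclaurin gives H_m = ln m + γ + 1/(2m) + O(1/m^2). The γ and O(1/m) terms cancel in the difference:
  H_{21n} − H_{19n} = ln(21n) − ln(19n) + O(1/n) = ln(21/19) + O(1/n).
Hence the limit is ln(21/19).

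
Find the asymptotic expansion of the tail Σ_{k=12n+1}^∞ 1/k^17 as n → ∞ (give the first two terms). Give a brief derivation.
Σ_{k>12n} 1/k^17 = 1/(16 · (12n)^16) − 1/(2 · (12n)^17) + O(1/(12n)^18)

Compare to the integral: ∫_{12n}^∞ x^(−17) dx = [−x^(−16)/16]_{12n}^∞ = 1/((17−1)·(12n)^16). The Euler-Maclaurin correction adds −f(12n)/2 = −1/(2·(12n)^17). Euler-Maclaurin then gives
  Σ_{k>12n} 1/k^17 = ∫_{12n}^∞ dx/x^17 − 1/(2·(12n)^17) + O(1/(12n)^18).
(Equivalently this is ζ(17) − Σ_{k≤12n} 1/k^17.)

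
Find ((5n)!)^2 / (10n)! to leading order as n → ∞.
((5n)!)^2/(10n)! ~ ((2π·5n)^(1/2) / sqrt(2)) · 2^(−2·5n)  →  0

Write N = 5n. Stirling: N! ~ sqrt(2π N)(N/e)^N and (2N)! ~ sqrt(2π·2N)·(2N/e)^(2N).
  (N!)^2/(2N)! ~ (2π N)^(2/2) (N/e)^(2N) / [sqrt(2π·2N) (2N/e)^(2N)]
     = (2π N)^(2/2) / sqrt(2π·2N) · (N/(2N))^(2N)
     = (2π N)^((2−1)/2) / sqrt(2) · 2^(−2N).
Since 2^2 > 1, the factor 2^(−2N) decays exponentially, so the ratio → 0. Substituting N = 5n gives the stated form.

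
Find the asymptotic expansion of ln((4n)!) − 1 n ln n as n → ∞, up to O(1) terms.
ln((4n)!) − 1 n ln n = 3 n ln n + 4(ln 4 − 1) n + (1/2) ln(2π·4n) + O(1/n)

Stirling: ln((4n)!) = 4n ln(4n) − 4n + (1/2) ln(2π·4n) + O(1/n).
Expand 4n ln(4n) = 4n (ln n + ln 4) = 4n ln n + 4n ln 4.
Subtract 1n ln n: leading term is (4 − 1) n ln n = 3 n ln n. The next term is 4n ln 4 − 4n = 4(ln 4 − 1) n. Then the (1/2) ln(2π·4n) correction.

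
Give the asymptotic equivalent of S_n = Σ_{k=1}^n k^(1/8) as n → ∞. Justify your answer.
S_n ~ (8/9) · n^(9/8)

Integral comparison: Σ_{k=1}^n k^(1/8) = ∫_0^n x^(1/8) dx + O(n^(1/8)). The integral is n^(1 + 1/8) / (1 + 1/8) = n^((1+8)/8) / ((1+8)/8) = (8/9) · n^(9/8).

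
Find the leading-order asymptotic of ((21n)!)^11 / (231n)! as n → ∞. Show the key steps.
((21n)!)^11/(231n)! ~ ((2π·21n)^(10/2) / sqrt(11)) · 11^(−11·21n)  →  0

Write N = 21n. Stirling: N! ~ sqrt(2π N)(N/e)^N and (11N)! ~ sqrt(2π·11N)·(11N/e)^(11N).
  (N!)^11/(11N)! ~ (2π N)^(11/2) (N/e)^(11N) / [sqrt(2π·11N) (11N/e)^(11N)]
     = (2π N)^(11/2) / sqrt(2π·11N) · (N/(11N))^(11N)
     = (2π N)^((11−1)/2) / sqrt(11) · 11^(−11N).
Since 11^11 > 1, the factor 11^(−11N) decays exponentially, so the ratio → 0. Substituting N = 21n gives the stated form.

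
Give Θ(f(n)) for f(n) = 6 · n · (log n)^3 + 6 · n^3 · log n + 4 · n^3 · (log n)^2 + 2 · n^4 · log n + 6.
f(n) ∈ Θ(n^4 · log n)

Compare the terms by growth order. For large n, n^a · (log n)^b dominates n^a' · (log n)^b' iff a > a', or (a = a' and b > b'). Ranking the 5 terms shows the dominant one is 2 · n^4 · log n. Hence f(n) ∈ Θ(n^4 · log n).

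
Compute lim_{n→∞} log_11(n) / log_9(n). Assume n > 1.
lim = ln(9) / ln(11) = log_11(9)

Change of base: log_11(n) = ln n / ln 11 and log_9(n) = ln n / ln 9. The ratio is (ln n / ln 11) · (ln 9 / ln n) = ln 9 / ln 11, a constant independent of n. So the limit is ln 9 / ln 11 = log_11(9).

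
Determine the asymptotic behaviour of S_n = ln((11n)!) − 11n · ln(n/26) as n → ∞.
S_n ~ 11n · (ln 286 − 1) + O(ln n)

Stirling: ln((11n)!) = 11n ln(11n) − 11n + O(ln n).
  S_n = 11n ln(11n) − 11n − 11n ln(n/26) + O(ln n)
      = 11n ln(11n) − 11n ln n + 11n ln 26 − 11n + O(ln n)
      = 11n ln 11 + 11n ln 26 − 11n + O(ln n)
      = 11n (ln 286 − 1) + O(ln n).
Numerically ln(286) − 1 ≈ 4.6560.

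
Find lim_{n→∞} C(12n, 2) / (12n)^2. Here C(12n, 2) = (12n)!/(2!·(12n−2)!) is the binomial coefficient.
lim = 1/2! = 1/2

With N = 12n → ∞: C(N, 2) / N^2 = [N(N−1)…(N−1)] / (2! · N^2) = (1/2!) · 1 · (1 − 1/(12n)). Each factor → 1 as N → ∞, so the limit is 1/2! = 1/2.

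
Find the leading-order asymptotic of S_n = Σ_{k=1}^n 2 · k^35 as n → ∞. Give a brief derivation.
S_n ~ n^36 / 18

By integral comparison (Euler-Maclaurin), Σ_{k=1}^n 2 · k^35 = 2 · ∫_0^n x^35 dx + O(n^35) = 2 · n^36/36 = n^36 / 18 + O(n^35). (Equivalently, Faulhaber's formula gives the same leading term.)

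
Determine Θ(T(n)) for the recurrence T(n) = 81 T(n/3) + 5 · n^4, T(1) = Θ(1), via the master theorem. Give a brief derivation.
T(n) = Θ(n^4 log n)

log_3 81 = 4, and f(n) = 5 · n^4 = Θ(n^(log_3 81)). This is Case 2 of the master theorem: T(n) = Θ(f(n) · log n) = Θ(n^4 log n).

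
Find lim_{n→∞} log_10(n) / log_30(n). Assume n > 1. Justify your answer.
lim = ln(30) / ln(10) = log_10(30)

Change of base: log_10(n) = ln n / ln 10 and log_30(n) = ln n / ln 30. The ratio is (ln n / ln 10) · (ln 30 / ln n) = ln 30 / ln 10, a constant independent of n. So the limit is ln 30 / ln 10 = log_10(30).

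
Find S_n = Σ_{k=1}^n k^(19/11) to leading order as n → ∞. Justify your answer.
S_n ~ (11/30) · n^(30/11)

Integral comparison: Σ_{k=1}^n k^(19/11) = ∫_0^n x^(19/11) dx + O(n^(19/11)). The integral is n^(1 + 19/11) / (1 + 19/11) = n^((19+11)/11) / ((19+11)/11) = (11/30) · n^(30/11).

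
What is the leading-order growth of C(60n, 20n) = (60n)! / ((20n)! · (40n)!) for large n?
C(60n, 20n) ~ (27/4)^(20n) · sqrt(3/(4π·20n))

Write N = 20n. Apply Stirling to each factorial:
  (3N)! ~ sqrt(2π·3N) · (3N/e)^(3N),
  N! ~ sqrt(2π N) · (N/e)^N,
  (2N)! ~ sqrt(2π·2N) · (2N/e)^(2N).
The exponential factors combine to (3N)^(3N) / (N^N · (2N)^(2N)) = 3^(3N)/2^(2N) = (3^3/2^2)^N = (27/4)^N.
The square-root prefactors combine to sqrt(2π·3N) / (sqrt(2π N)·sqrt(2π·2N)) = sqrt(3 / (2π·2·N)) = sqrt(3/(4π·20n)).
Substituting N = 20n: C(60n, 20n) ~ (27/4)^(20n) · sqrt(3/(4π·20n)).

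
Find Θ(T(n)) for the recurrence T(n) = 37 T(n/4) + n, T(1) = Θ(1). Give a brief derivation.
T(n) = Θ(n^(log_4 37))

Master theorem: compare f(n) = n to n^(log_4 37) where log_4 37 ≈ 2.605. Since 1 < log_4 37, we have f(n) = O(n^(log_4 37 − ε)) for some ε > 0 — Case 1. Hence T(n) = Θ(n^(log_4 37)).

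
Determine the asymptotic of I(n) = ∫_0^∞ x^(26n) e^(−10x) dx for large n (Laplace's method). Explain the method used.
I(n) ~ (sqrt(2π·26n) / 10) · (26n/(10e))^(26n)

Write the integrand as exp(26n ln x − 10x) and set f(x) = 26n ln x − 10x. Then f'(x) = 26n/x − 10 = 0 at x* = 26n/10, and f''(x*) = −26n/x*^2 = −10^2/(26n). Laplace's method (interior maximum) gives
  I(n) ~ e^(f(x*)) · sqrt(2π / |f''(x*)|)
        = exp(26n ln(26n/10) − 26n) · sqrt(2π · 26n / 10^2)
        = (26n/10)^(26n) e^(−26n) · sqrt(2π·26n) / 10
        = (sqrt(2π·26n) / 10) · (26n/(10e))^(26n).
This matches Γ(26n+1)/10^(26n+1) with Stirling applied to Γ.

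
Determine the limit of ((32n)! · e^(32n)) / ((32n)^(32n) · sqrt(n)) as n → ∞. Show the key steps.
lim = sqrt(2π·32)

Stirling: (32n)! ~ sqrt(2π·32n) · (32n/e)^(32n). Hence
  (32n)! · e^(32n) / (32n)^(32n) ~ sqrt(2π·32n).
Dividing by sqrt(n): sqrt(2π·32n) / sqrt(n) = sqrt(2π·32) · n^((1−1)/2), so the limit is sqrt(2π·32).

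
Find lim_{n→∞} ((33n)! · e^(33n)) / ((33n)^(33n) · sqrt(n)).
lim = sqrt(2π·33)

Stirling: (33n)! ~ sqrt(2π·33n) · (33n/e)^(33n). Hence
  (33n)! · e^(33n) / (33n)^(33n) ~ sqrt(2π·33n).
Dividing by sqrt(n): sqrt(2π·33n) / sqrt(n) = sqrt(2π·33) · n^((1−1)/2), so the limit is sqrt(2π·33).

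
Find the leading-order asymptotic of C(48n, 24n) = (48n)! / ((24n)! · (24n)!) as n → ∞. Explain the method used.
C(48n, 24n) ~ (4)^(24n) · sqrt(1/(π·24n))

Write N = 24n. Apply Stirling to each factorial:
  (2N)! ~ sqrt(2π·2N) · (2N/e)^(2N),
  N! ~ sqrt(2π N) · (N/e)^N,
  (1N)! ~ sqrt(2π·1N) · (1N/e)^(1N).
The exponential factors combine to (2N)^(2N) / (N^N · (1N)^(1N)) = 2^(2N)/1^(1N) = (2^2/1^1)^N = (4)^N.
The square-root prefactors combine to sqrt(2π·2N) / (sqrt(2π N)·sqrt(2π·1N)) = sqrt(2 / (2π·1·N)) = sqrt(1/(π·24n)).
Substituting N = 24n: C(48n, 24n) ~ (4)^(24n) · sqrt(1/(π·24n)).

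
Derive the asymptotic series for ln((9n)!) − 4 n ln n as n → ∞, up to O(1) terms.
ln((9n)!) − 4 n ln n = 5 n ln n + 9(ln 9 − 1) n + (1/2) ln(2π·9n) + O(1/n)

Stirling: ln((9n)!) = 9n ln(9n) − 9n + (1/2) ln(2π·9n) + O(1/n).
Expand 9n ln(9n) = 9n (ln n + ln 9) = 9n ln n + 9n ln 9.
Subtract 4n ln n: leading term is (9 − 4) n ln n = 5 n ln n. The next term is 9n ln 9 − 9n = 9(ln 9 − 1) n. Then the (1/2) ln(2π·9n) correction.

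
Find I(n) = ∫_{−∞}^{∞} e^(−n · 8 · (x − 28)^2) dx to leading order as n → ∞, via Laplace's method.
I(n) = sqrt(π/(8n))

Here φ(x) = 8 · (x − 28)^2 has its unique minimum at x* = 28 with φ(x*) = 0 and φ''(x*) = 16. Laplace's method gives
  I(n) ~ e^(−n φ(x*)) · sqrt(2π / (n · φ''(x*))) = sqrt(2π / (16n)) = sqrt(π/(8n)).
This is exact: substituting u = (x − 28)·sqrt(8n) gives I(n) = (1/sqrt(8n)) ∫_{−∞}^{∞} e^(−u^2) du = sqrt(π/(8n)).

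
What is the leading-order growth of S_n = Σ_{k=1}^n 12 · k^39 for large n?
S_n ~ 3 · n^40 / 10

By integral comparison (Euler-Maclaurin), Σ_{k=1}^n 12 · k^39 = 12 · ∫_0^n x^39 dx + O(n^39) = 12 · n^40/40 = 3 · n^40 / 10 + O(n^39). (Equivalently, Faulhaber's formula gives the same leading term.)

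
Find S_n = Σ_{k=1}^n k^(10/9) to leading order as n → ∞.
S_n ~ (9/19) · n^(19/9)

Integral comparison: Σ_{k=1}^n k^(10/9) = ∫_0^n x^(10/9) dx + O(n^(10/9)). The integral is n^(1 + 10/9) / (1 + 10/9) = n^((10+9)/9) / ((10+9)/9) = (9/19) · n^(19/9).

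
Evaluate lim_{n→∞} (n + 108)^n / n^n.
lim = e^108

Rewrite as (1 + 108/n)^(n). By the standard limit (1 + x/n)^n → e^x, we have (1 + 108/n)^n → e^108, and raising to the 1st power gives e^108.
More precisely, ln[(1 + 108/n)^(n)] = n · ln(1 + 108/n) = n · (108/n + O(1/n^2)) = 108 + O(1/n) → 108.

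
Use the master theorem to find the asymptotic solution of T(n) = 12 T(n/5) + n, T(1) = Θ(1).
T(n) = Θ(n^(log_5 12))

Master theorem: compare f(n) = n to n^(log_5 12) where log_5 12 ≈ 1.544. Since 1 < log_5 12, we have f(n) = O(n^(log_5 12 − ε)) for some ε > 0 — Case 1. Hence T(n) = Θ(n^(log_5 12)).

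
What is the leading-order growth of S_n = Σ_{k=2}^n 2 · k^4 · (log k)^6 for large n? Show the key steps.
S_n ~ 2 · n^5 · (log n)^6 / 5

By integral comparison, S_n = ∫_1^n 2 · x^4 · (log x)^6 dx + O(n^4 · (log n)^6). For the integral, the leading term of ∫_1^n x^4 (log x)^6 dx is n^5/5 · (log n)^6 (by repeated integration by parts; each step lowers the log-exponent and produces a relatively O(1/log n) correction). Hence S_n ~ 2 · n^5 · (log n)^6 / 5.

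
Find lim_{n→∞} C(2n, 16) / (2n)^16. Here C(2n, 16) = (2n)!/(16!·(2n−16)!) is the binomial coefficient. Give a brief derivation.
lim = 1/16! = 1/20922789888000

With N = 2n → ∞: C(N, 16) / N^16 = [N(N−1)…(N−15)] / (16! · N^16) = (1/16!) · 1 · (1 − 1/(2n)) · … · (1 − 15/(2n)). Each factor → 1 as N → ∞, so the limit is 1/16! = 1/20922789888000.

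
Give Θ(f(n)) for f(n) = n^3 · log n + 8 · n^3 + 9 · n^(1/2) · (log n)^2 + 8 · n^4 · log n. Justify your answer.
f(n) ∈ Θ(n^4 · log n)

Compare the terms by growth order. For large n, n^a · (log n)^b dominates n^a' · (log n)^b' iff a > a', or (a = a' and b > b'). Ranking the 4 terms shows the dominant one is 8 · n^4 · log n. Hence f(n) ∈ Θ(n^4 · log n).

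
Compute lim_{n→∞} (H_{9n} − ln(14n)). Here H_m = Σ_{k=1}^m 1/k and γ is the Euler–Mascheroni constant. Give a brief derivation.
lim = ln(9/14) + γ

By Euler-Maclaurin, H_m = ln m + γ + O(1/m). So
  H_{9n} − ln(14n) = ln(9n) + γ − ln(14n) + O(1/n)
                       = ln(9/14) + γ + O(1/n).
Hence the limit is ln(9/14) + γ.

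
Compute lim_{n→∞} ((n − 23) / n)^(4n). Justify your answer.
lim = e^(−92)

Rewrite as (1 − 23/n)^(4n). By the standard limit (1 + x/n)^n → e^x, we have (1 − 23/n)^n → e^(−23), and raising to the 4th power gives e^(−92).
More precisely, ln[(1 − 23/n)^(4n)] = 4n · ln(1 − 23/n) = 4n · (-23/n + O(1/n^2)) = -92 + O(1/n) → -92.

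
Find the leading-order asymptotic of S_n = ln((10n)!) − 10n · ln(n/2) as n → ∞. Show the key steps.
S_n ~ 10n · (ln 20 − 1) + O(ln n)

Stirling: ln((10n)!) = 10n ln(10n) − 10n + O(ln n).
  S_n = 10n ln(10n) − 10n − 10n ln(n/2) + O(ln n)
      = 10n ln(10n) − 10n ln n + 10n ln 2 − 10n + O(ln n)
      = 10n ln 10 + 10n ln 2 − 10n + O(ln n)
      = 10n (ln 20 − 1) + O(ln n).
Numerically ln(20) − 1 ≈ 1.9957.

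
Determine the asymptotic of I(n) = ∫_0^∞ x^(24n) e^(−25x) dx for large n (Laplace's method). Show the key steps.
I(n) ~ (sqrt(2π·24n) / 25) · (24n/(25e))^(24n)

Write the integrand as exp(24n ln x − 25x) and set f(x) = 24n ln x − 25x. Then f'(x) = 24n/x − 25 = 0 at x* = 24n/25, and f''(x*) = −24n/x*^2 = −25^2/(24n). Laplace's method (interior maximum) gives
  I(n) ~ e^(f(x*)) · sqrt(2π / |f''(x*)|)
        = exp(24n ln(24n/25) − 24n) · sqrt(2π · 24n / 25^2)
        = (24n/25)^(24n) e^(−24n) · sqrt(2π·24n) / 25
        = (sqrt(2π·24n) / 25) · (24n/(25e))^(24n).
This matches Γ(24n+1)/25^(24n+1) with Stirling applied to Γ.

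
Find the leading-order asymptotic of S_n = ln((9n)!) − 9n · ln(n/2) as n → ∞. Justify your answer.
S_n ~ 9n · (ln 18 − 1) + O(ln n)

Stirling: ln((9n)!) = 9n ln(9n) − 9n + O(ln n).
  S_n = 9n ln(9n) − 9n − 9n ln(n/2) + O(ln n)
      = 9n ln(9n) − 9n ln n + 9n ln 2 − 9n + O(ln n)
      = 9n ln 9 + 9n ln 2 − 9n + O(ln n)
      = 9n (ln 18 − 1) + O(ln n).
Numerically ln(18) − 1 ≈ 1.8904.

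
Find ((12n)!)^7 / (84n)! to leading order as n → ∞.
((12n)!)^7/(84n)! ~ ((2π·12n)^(6/2) / sqrt(7)) · 7^(−7·12n)  →  0

Write N = 12n. Stirling: N! ~ sqrt(2π N)(N/e)^N and (7N)! ~ sqrt(2π·7N)·(7N/e)^(7N).
  (N!)^7/(7N)! ~ (2π N)^(7/2) (N/e)^(7N) / [sqrt(2π·7N) (7N/e)^(7N)]
     = (2π N)^(7/2) / sqrt(2π·7N) · (N/(7N))^(7N)
     = (2π N)^((7−1)/2) / sqrt(7) · 7^(−7N).
Since 7^7 > 1, the factor 7^(−7N) decays exponentially, so the ratio → 0. Substituting N = 12n gives the stated form.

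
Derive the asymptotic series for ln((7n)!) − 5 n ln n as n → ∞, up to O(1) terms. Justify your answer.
ln((7n)!) − 5 n ln n = 2 n ln n + 7(ln 7 − 1) n + (1/2) ln(2π·7n) + O(1/n)

Stirling: ln((7n)!) = 7n ln(7n) − 7n + (1/2) ln(2π·7n) + O(1/n).
Expand 7n ln(7n) = 7n (ln n + ln 7) = 7n ln n + 7n ln 7.
Subtract 5n ln n: leading term is (7 − 5) n ln n = 2 n ln n. The next term is 7n ln 7 − 7n = 7(ln 7 − 1) n. Then the (1/2) ln(2π·7n) correction.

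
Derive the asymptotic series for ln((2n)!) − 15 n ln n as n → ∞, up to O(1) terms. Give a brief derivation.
ln((2n)!) − 15 n ln n = −13 n ln n + 2(ln 2 − 1) n + (1/2) ln(2π·2n) + O(1/n)

Stirling: ln((2n)!) = 2n ln(2n) − 2n + (1/2) ln(2π·2n) + O(1/n).
Expand 2n ln(2n) = 2n (ln n + ln 2) = 2n ln n + 2n ln 2.
Subtract 15n ln n: leading term is (2 − 15) n ln n = −13 n ln n. The next term is 2n ln 2 − 2n = 2(ln 2 − 1) n. Then the (1/2) ln(2π·2n) correction.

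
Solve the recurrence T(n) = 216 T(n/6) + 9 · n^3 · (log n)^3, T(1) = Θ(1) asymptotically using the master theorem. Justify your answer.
T(n) = Θ(n^3 · (log n)^4)

Here log_6 216 = 3 and f(n) = 9 · n^3 · (log n)^3 = Θ(n^(log_6 216) · (log n)^3). This is the extended Case 2 of the master theorem (f matches the critical exponent up to log factors), giving T(n) = Θ(n^(log_6 216) · (log n)^(3+1)) = Θ(n^3 · (log n)^4).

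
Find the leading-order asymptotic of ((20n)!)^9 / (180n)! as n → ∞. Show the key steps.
((20n)!)^9/(180n)! ~ ((2π·20n)^(8/2) / 3) · 9^(−9·20n)  →  0

Write N = 20n. Stirling: N! ~ sqrt(2π N)(N/e)^N and (9N)! ~ sqrt(2π·9N)·(9N/e)^(9N).
  (N!)^9/(9N)! ~ (2π N)^(9/2) (N/e)^(9N) / [sqrt(2π·9N) (9N/e)^(9N)]
     = (2π N)^(9/2) / sqrt(2π·9N) · (N/(9N))^(9N)
     = (2π N)^((9−1)/2) / 3 · 9^(−9N).
Since 9^9 > 1, the factor 9^(−9N) decays exponentially, so the ratio → 0. Substituting N = 20n gives the stated form.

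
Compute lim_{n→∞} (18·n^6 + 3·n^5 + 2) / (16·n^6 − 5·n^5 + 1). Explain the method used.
lim = 18/16 = 9/8

For large n the leading n^6 terms dominate both numerator and denominator. Dividing top and bottom by n^6, every other term tends to 0, leaving 18/16 = 9/8.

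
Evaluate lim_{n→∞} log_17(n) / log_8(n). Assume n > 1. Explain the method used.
lim = ln(8) / ln(17) = log_17(8)

Change of base: log_17(n) = ln n / ln 17 and log_8(n) = ln n / ln 8. The ratio is (ln n / ln 17) · (ln 8 / ln n) = ln 8 / ln 17, a constant independent of n. So the limit is ln 8 / ln 17 = log_17(8).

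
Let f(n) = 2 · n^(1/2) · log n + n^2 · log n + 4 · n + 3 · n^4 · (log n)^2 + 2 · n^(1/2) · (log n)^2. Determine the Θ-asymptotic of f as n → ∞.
f(n) ∈ Θ(n^4 · (log n)^2)

Compare the terms by growth order. For large n, n^a · (log n)^b dominates n^a' · (log n)^b' iff a > a', or (a = a' and b > b'). Ranking the 5 terms shows the dominant one is 3 · n^4 · (log n)^2. Hence f(n) ∈ Θ(n^4 · (log n)^2).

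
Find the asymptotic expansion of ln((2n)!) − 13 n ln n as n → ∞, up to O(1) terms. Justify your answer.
ln((2n)!) − 13 n ln n = −11 n ln n + 2(ln 2 − 1) n + (1/2) ln(2π·2n) + O(1/n)

Stirling: ln((2n)!) = 2n ln(2n) − 2n + (1/2) ln(2π·2n) + O(1/n).
Expand 2n ln(2n) = 2n (ln n + ln 2) = 2n ln n + 2n ln 2.
Subtract 13n ln n: leading term is (2 − 13) n ln n = −11 n ln n. The next term is 2n ln 2 − 2n = 2(ln 2 − 1) n. Then the (1/2) ln(2π·2n) correction.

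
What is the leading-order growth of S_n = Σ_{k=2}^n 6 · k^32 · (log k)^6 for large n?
S_n ~ 2 · n^33 · (log n)^6 / 11

By integral comparison, S_n = ∫_1^n 6 · x^32 · (log x)^6 dx + O(n^32 · (log n)^6). For the integral, the leading term of ∫_1^n x^32 (log x)^6 dx is n^33/33 · (log n)^6 (by repeated integration by parts; each step lowers the log-exponent and produces a relatively O(1/log n) correction). Hence S_n ~ 2 · n^33 · (log n)^6 / 11.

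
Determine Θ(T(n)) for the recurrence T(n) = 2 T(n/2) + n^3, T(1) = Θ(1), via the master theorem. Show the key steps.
T(n) = Θ(n^3)

log_2 2 ≈ 1.000. f(n) = n^3 dominates n^(log_2 2) since 3 > 1.000, and the regularity condition a·f(n/b) = 2·(n/2)^3 = (2/8)·n^3 ≤ c·f(n) holds with c = 2/8 ≈ 0.25 < 1. So this is Case 3: T(n) = Θ(f(n)) = Θ(n^3).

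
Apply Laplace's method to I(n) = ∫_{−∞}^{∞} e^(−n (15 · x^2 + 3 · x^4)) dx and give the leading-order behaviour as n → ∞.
I(n) ~ sqrt(π/(15n))

φ(x) = 15 · x^2 + 3 · x^4 has its unique global minimum at x* = 0 (since φ'(x) = 30x + 12x^3 = 0 only at x = 0 for real x with both coefficients positive, and φ → ∞ as |x| → ∞). At x* = 0, φ(0) = 0 and φ''(0) = 30. Laplace's method then gives
  I(n) ~ sqrt(2π / (n · φ''(0))) · e^(−n φ(0)) = sqrt(2π / (30n)) = sqrt(π/(15n)).
The 3 · x^4 term contributes only at subleading order (an O(1/n) relative correction).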